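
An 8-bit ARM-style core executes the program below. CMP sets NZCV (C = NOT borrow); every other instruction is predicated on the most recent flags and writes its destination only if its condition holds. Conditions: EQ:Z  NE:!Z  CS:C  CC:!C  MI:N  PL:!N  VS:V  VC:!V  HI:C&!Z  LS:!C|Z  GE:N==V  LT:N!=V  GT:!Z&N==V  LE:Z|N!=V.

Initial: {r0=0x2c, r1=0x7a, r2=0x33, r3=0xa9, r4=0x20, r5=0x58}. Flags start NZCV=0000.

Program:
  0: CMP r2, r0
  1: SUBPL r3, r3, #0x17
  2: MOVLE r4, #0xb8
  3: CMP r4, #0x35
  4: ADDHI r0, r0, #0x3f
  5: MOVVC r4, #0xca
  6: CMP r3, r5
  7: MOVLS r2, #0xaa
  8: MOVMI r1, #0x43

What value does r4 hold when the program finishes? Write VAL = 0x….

VAL = 0xca

0: ✓ CMP  NZCV=0010
1: ✓ SUBPL  r3←0x92
2: · MOVLE
3: ✓ CMP  NZCV=1000
4: · ADDHI
5: ✓ MOVVC  r4←0xca
6: ✓ CMP  NZCV=0011
7: · MOVLS
8: · MOVMI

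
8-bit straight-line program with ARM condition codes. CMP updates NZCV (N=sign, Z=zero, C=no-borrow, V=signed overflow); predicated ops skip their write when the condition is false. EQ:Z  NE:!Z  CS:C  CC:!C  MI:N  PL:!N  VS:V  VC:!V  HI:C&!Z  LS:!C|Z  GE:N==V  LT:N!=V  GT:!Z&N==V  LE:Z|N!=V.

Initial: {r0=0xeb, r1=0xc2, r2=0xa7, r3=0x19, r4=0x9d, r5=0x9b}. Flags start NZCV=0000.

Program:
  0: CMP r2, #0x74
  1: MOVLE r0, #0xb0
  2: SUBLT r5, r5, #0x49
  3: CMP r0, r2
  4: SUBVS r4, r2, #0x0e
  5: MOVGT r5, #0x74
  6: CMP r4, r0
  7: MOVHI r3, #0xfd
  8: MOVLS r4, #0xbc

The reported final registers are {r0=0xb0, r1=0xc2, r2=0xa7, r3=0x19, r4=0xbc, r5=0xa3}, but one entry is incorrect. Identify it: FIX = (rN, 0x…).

0: ✓ CMP  NZCV=0011
1: ✓ MOVLE  r0←0xb0
2: ✓ SUBLT  r5←0x52
3: ✓ CMP  NZCV=0010
4: · SUBVS
5: ✓ MOVGT  r5←0x74
6: ✓ CMP  NZCV=1000
7: · MOVHI
8: ✓ MOVLS  r4←0xbc

FIX = (r5, 0x74)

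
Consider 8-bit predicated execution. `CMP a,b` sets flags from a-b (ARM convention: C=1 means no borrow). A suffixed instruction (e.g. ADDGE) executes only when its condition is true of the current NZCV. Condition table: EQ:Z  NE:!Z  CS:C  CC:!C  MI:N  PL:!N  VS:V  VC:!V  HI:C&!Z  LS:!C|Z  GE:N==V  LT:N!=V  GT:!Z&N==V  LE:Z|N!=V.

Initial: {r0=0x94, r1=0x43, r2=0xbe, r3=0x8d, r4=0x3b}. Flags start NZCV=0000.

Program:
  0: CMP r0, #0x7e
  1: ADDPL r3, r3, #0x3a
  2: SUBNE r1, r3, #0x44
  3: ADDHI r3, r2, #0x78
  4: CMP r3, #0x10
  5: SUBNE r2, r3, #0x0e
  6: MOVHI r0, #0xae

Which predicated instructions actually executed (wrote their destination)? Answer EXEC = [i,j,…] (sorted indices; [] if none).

0: ✓ CMP  NZCV=0011
1: ✓ ADDPL  r3←0xc7
2: ✓ SUBNE  r1←0x83
3: ✓ ADDHI  r3←0x36
4: ✓ CMP  NZCV=0010
5: ✓ SUBNE  r2←0x28
6: ✓ MOVHI  r0←0xae

EXEC = [1,2,3,5,6]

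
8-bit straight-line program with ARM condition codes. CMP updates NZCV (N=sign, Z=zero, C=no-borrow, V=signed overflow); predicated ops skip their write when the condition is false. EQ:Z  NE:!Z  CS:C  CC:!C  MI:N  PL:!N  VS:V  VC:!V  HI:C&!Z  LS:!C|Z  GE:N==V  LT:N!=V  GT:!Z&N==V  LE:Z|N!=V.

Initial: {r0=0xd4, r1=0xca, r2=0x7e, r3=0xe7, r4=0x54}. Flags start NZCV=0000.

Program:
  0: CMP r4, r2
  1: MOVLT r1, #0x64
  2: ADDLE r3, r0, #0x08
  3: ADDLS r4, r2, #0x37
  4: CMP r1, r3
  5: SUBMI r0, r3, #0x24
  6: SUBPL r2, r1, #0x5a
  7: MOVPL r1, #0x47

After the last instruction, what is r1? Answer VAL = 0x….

VAL = 0x64

0: ✓ CMP  NZCV=1000
1: ✓ MOVLT  r1←0x64
2: ✓ ADDLE  r3←0xdc
3: ✓ ADDLS  r4←0xb5
4: ✓ CMP  NZCV=1001
5: ✓ SUBMI  r0←0xb8
6: · SUBPL
7: · MOVPL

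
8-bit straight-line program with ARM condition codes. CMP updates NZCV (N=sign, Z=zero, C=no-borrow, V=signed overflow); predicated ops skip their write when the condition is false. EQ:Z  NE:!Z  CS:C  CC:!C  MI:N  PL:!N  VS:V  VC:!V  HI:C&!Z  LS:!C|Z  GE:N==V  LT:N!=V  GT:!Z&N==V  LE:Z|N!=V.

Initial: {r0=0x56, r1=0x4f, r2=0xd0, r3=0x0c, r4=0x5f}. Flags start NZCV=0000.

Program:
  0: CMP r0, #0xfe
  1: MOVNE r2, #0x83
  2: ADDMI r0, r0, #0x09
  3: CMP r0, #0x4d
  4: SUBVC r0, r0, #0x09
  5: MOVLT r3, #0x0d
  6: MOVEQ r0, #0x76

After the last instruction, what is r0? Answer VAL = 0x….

VAL = 0x4d

[0] flags=0000 → (cmp)
[1] flags=0000 NE?T → r2=0x83
[2] flags=0000 MI?F → skip
[3] flags=0010 → (cmp)
[4] flags=0010 VC?T → r0=0x4d
[5] flags=0010 LT?F → skip
[6] flags=0010 EQ?F → skip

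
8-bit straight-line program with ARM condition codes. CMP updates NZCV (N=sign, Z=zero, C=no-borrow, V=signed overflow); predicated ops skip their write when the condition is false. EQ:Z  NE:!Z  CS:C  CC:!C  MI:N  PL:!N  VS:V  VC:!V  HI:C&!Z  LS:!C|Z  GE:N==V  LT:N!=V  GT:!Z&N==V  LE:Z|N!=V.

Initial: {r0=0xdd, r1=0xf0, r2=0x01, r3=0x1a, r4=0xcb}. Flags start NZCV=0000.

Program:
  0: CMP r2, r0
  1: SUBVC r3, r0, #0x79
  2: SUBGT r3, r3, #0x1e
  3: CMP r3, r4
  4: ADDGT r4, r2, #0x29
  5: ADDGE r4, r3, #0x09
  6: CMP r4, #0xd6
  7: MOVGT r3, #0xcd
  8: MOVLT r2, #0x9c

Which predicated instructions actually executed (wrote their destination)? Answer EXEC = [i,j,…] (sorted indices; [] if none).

[0] flags=0000 → (cmp)
[1] flags=0000 VC?T → r3=0x64
[2] flags=0000 GT?T → r3=0x46
[3] flags=0000 → (cmp)
[4] flags=0000 GT?T → r4=0x2a
[5] flags=0000 GE?T → r4=0x4f
[6] flags=0000 → (cmp)
[7] flags=0000 GT?T → r3=0xcd
[8] flags=0000 LT?F → skip

EXEC = [1,2,4,5,7]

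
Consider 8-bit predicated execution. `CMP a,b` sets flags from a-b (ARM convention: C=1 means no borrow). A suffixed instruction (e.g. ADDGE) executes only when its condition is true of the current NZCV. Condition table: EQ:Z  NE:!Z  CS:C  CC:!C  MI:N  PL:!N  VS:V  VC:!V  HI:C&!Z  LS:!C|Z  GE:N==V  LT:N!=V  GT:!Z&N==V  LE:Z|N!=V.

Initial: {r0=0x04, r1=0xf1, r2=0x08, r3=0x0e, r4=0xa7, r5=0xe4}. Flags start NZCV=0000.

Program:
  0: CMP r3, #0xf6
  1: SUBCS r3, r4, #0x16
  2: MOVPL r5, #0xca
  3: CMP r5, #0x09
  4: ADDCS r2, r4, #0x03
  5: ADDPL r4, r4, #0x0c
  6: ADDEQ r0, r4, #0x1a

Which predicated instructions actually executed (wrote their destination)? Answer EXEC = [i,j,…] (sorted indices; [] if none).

0: ✓ CMP  NZCV=0000
1: · SUBCS
2: ✓ MOVPL  r5←0xca
3: ✓ CMP  NZCV=1010
4: ✓ ADDCS  r2←0xaa
5: · ADDPL
6: · ADDEQ

EXEC = [2,4]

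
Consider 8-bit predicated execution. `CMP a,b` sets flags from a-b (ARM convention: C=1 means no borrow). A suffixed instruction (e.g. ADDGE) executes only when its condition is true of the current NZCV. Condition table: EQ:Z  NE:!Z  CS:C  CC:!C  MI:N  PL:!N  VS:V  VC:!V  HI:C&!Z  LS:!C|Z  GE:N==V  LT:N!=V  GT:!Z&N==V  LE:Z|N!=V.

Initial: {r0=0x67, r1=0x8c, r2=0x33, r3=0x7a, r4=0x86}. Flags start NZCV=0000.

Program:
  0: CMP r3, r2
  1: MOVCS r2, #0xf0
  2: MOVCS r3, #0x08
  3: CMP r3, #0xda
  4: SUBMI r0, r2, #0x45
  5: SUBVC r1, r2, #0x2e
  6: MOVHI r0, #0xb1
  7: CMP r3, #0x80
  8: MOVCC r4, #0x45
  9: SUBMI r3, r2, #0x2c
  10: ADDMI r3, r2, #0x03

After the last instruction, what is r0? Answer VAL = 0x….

0: ✓ CMP  NZCV=0010
1: ✓ MOVCS  r2←0xf0
2: ✓ MOVCS  r3←0x08
3: ✓ CMP  NZCV=0000
4: · SUBMI
5: ✓ SUBVC  r1←0xc2
6: · MOVHI
7: ✓ CMP  NZCV=1001
8: ✓ MOVCC  r4←0x45
9: ✓ SUBMI  r3←0xc4
10: ✓ ADDMI  r3←0xf3

VAL = 0x67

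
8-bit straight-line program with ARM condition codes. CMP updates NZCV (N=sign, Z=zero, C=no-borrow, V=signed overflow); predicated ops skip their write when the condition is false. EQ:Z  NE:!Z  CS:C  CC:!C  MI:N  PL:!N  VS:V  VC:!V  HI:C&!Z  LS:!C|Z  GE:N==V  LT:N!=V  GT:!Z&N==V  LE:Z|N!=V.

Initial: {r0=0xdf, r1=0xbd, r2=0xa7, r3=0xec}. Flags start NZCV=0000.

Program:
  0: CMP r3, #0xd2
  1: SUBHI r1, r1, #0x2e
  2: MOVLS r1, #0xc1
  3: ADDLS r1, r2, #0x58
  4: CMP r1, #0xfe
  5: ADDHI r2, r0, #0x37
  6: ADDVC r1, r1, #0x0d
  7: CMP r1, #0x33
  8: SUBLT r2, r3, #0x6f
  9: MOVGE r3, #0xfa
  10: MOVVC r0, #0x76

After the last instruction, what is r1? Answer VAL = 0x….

VAL = 0x9c

[0] flags=0010 → (cmp)
[1] flags=0010 HI?T → r1=0x8f
[2] flags=0010 LS?F → skip
[3] flags=0010 LS?F → skip
[4] flags=1000 → (cmp)
[5] flags=1000 HI?F → skip
[6] flags=1000 VC?T → r1=0x9c
[7] flags=0011 → (cmp)
[8] flags=0011 LT?T → r2=0x7d
[9] flags=0011 GE?F → skip
[10] flags=0011 VC?F → skip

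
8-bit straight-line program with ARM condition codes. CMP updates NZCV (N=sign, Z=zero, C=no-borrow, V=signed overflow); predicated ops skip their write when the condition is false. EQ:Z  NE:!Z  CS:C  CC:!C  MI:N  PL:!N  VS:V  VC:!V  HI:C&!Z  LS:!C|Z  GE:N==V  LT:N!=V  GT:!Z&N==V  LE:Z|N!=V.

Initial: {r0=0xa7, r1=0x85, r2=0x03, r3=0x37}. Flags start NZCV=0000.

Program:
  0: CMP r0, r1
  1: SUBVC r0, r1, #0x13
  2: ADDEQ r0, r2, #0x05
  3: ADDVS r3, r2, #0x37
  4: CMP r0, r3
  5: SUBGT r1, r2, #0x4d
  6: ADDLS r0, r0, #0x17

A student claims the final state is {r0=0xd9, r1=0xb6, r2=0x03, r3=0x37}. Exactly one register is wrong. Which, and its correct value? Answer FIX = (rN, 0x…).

[0] flags=0010 → (cmp)
[1] flags=0010 VC?T → r0=0x72
[2] flags=0010 EQ?F → skip
[3] flags=0010 VS?F → skip
[4] flags=0010 → (cmp)
[5] flags=0010 GT?T → r1=0xb6
[6] flags=0010 LS?F → skip

FIX = (r0, 0x72)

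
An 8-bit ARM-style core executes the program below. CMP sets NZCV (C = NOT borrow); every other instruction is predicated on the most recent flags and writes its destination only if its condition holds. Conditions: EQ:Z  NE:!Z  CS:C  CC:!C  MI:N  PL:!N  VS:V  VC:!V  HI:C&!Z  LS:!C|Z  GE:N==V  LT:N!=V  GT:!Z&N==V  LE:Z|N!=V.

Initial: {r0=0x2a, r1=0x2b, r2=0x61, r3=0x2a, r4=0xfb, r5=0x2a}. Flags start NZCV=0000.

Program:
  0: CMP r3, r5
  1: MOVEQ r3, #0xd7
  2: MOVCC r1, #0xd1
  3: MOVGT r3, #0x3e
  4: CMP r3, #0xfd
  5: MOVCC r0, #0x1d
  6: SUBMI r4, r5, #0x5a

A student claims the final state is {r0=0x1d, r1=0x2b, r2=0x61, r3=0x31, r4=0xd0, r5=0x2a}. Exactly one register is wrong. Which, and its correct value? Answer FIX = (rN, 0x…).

[0] flags=0110 → (cmp)
[1] flags=0110 EQ?T → r3=0xd7
[2] flags=0110 CC?F → skip
[3] flags=0110 GT?F → skip
[4] flags=1000 → (cmp)
[5] flags=1000 CC?T → r0=0x1d
[6] flags=1000 MI?T → r4=0xd0

FIX = (r3, 0xd7)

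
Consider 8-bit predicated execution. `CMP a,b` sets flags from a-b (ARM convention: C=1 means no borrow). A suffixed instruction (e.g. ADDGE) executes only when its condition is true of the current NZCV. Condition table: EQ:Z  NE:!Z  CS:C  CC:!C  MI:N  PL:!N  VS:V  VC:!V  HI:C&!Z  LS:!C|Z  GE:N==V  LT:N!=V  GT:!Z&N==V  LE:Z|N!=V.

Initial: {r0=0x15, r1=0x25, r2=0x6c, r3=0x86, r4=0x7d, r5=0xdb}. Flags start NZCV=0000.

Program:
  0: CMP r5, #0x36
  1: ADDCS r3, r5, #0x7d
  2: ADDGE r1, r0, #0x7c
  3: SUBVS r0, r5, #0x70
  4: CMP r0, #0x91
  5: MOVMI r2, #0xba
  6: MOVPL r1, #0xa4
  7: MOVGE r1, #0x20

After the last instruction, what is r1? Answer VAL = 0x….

VAL = 0x20

0: ✓ CMP  NZCV=1010
1: ✓ ADDCS  r3←0x58
2: · ADDGE
3: · SUBVS
4: ✓ CMP  NZCV=1001
5: ✓ MOVMI  r2←0xba
6: · MOVPL
7: ✓ MOVGE  r1←0x20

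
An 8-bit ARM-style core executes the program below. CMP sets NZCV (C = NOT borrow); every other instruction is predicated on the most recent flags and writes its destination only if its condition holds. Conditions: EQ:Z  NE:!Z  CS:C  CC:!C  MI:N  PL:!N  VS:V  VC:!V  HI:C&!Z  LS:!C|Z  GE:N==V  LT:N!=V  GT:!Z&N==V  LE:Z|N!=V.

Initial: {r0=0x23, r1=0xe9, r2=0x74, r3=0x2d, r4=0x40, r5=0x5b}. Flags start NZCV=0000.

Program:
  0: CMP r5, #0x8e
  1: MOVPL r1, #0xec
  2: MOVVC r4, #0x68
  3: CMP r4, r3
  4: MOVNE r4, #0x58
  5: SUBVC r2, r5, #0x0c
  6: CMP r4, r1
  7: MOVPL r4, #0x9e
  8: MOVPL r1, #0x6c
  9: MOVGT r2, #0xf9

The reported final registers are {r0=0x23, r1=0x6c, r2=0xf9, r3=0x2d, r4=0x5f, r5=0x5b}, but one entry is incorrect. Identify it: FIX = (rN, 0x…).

0: ✓ CMP  NZCV=1001
1: · MOVPL
2: · MOVVC
3: ✓ CMP  NZCV=0010
4: ✓ MOVNE  r4←0x58
5: ✓ SUBVC  r2←0x4f
6: ✓ CMP  NZCV=0000
7: ✓ MOVPL  r4←0x9e
8: ✓ MOVPL  r1←0x6c
9: ✓ MOVGT  r2←0xf9

FIX = (r4, 0x9e)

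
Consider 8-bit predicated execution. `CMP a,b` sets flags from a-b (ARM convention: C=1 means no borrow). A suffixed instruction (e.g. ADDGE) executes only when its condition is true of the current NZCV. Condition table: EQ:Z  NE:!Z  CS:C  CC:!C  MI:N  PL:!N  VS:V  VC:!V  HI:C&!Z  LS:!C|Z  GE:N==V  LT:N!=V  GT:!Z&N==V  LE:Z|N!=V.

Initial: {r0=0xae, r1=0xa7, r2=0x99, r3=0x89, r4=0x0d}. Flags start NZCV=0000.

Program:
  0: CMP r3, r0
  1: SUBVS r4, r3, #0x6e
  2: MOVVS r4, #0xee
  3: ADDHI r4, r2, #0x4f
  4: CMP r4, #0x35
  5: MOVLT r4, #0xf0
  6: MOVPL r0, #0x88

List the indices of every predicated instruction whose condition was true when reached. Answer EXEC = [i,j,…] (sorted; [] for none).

EXEC = [5]

0: ✓ CMP  NZCV=1000
1: · SUBVS
2: · MOVVS
3: · ADDHI
4: ✓ CMP  NZCV=1000
5: ✓ MOVLT  r4←0xf0
6: · MOVPL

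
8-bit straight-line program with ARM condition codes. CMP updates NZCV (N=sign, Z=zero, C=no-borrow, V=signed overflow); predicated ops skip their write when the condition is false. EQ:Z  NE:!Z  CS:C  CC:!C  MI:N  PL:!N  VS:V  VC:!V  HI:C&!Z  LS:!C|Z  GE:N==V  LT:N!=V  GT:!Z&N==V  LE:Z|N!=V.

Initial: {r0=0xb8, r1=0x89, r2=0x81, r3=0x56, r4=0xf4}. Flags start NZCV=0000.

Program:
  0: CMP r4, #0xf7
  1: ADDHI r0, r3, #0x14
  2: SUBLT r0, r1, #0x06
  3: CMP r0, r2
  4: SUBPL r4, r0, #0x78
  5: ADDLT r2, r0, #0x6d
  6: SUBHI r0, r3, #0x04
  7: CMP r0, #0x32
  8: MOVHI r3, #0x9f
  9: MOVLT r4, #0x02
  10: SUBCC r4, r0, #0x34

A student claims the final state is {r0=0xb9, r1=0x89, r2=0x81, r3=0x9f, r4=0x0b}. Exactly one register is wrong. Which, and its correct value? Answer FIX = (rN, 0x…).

FIX = (r0, 0x52)

[0] flags=1000 → (cmp)
[1] flags=1000 HI?F → skip
[2] flags=1000 LT?T → r0=0x83
[3] flags=0010 → (cmp)
[4] flags=0010 PL?T → r4=0x0b
[5] flags=0010 LT?F → skip
[6] flags=0010 HI?T → r0=0x52
[7] flags=0010 → (cmp)
[8] flags=0010 HI?T → r3=0x9f
[9] flags=0010 LT?F → skip
[10] flags=0010 CC?F → skip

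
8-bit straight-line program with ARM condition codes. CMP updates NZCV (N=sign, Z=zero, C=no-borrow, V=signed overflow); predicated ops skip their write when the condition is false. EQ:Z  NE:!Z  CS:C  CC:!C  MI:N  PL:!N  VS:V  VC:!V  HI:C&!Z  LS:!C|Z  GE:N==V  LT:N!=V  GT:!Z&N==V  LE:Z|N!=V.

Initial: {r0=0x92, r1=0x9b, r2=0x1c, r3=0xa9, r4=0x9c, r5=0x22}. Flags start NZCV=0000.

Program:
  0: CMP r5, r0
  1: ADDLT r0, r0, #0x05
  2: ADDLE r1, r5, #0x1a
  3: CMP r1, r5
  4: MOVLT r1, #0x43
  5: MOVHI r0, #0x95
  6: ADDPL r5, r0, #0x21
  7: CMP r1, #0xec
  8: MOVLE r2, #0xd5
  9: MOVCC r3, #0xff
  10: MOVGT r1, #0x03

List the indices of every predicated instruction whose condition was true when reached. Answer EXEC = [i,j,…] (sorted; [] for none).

EXEC = [4,5,6,9,10]

[0] flags=1001 → (cmp)
[1] flags=1001 LT?F → skip
[2] flags=1001 LE?F → skip
[3] flags=0011 → (cmp)
[4] flags=0011 LT?T → r1=0x43
[5] flags=0011 HI?T → r0=0x95
[6] flags=0011 PL?T → r5=0xb6
[7] flags=0000 → (cmp)
[8] flags=0000 LE?F → skip
[9] flags=0000 CC?T → r3=0xff
[10] flags=0000 GT?T → r1=0x03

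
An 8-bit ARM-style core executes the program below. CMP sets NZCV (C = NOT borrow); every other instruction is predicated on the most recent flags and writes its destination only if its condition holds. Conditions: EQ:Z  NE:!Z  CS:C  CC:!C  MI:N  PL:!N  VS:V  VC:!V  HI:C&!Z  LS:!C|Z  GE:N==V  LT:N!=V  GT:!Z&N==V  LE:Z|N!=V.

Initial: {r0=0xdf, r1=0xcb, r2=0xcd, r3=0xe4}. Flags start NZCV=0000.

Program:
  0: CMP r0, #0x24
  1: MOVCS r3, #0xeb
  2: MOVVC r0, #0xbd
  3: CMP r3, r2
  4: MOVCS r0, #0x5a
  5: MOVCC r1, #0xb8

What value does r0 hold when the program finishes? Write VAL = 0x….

0: ✓ CMP  NZCV=1010
1: ✓ MOVCS  r3←0xeb
2: ✓ MOVVC  r0←0xbd
3: ✓ CMP  NZCV=0010
4: ✓ MOVCS  r0←0x5a
5: · MOVCC

VAL = 0x5a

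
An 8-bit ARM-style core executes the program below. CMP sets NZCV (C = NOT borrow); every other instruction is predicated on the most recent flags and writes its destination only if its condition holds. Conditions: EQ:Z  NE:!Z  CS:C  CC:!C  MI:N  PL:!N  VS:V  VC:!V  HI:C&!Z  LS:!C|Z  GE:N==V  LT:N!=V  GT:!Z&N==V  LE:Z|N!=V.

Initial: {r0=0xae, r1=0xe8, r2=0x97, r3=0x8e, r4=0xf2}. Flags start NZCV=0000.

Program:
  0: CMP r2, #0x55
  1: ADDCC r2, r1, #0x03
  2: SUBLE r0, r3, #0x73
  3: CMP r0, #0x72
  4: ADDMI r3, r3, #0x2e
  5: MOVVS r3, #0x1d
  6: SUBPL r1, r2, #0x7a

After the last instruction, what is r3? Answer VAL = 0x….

0: ✓ CMP  NZCV=0011
1: · ADDCC
2: ✓ SUBLE  r0←0x1b
3: ✓ CMP  NZCV=1000
4: ✓ ADDMI  r3←0xbc
5: · MOVVS
6: · SUBPL

VAL = 0xbc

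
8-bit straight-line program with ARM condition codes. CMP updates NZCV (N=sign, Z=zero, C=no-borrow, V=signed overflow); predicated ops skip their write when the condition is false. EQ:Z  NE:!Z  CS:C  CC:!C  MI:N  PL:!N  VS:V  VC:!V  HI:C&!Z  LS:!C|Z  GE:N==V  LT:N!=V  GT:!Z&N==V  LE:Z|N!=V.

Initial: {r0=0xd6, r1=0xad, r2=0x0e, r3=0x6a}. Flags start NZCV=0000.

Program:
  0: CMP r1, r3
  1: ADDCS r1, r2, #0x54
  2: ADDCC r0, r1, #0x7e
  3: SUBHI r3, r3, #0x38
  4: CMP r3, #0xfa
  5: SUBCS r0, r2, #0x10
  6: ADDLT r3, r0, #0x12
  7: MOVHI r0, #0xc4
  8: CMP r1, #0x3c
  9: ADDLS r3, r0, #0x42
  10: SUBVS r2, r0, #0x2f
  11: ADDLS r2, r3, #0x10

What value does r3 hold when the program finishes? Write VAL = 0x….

VAL = 0x32

[0] flags=0011 → (cmp)
[1] flags=0011 CS?T → r1=0x62
[2] flags=0011 CC?F → skip
[3] flags=0011 HI?T → r3=0x32
[4] flags=0000 → (cmp)
[5] flags=0000 CS?F → skip
[6] flags=0000 LT?F → skip
[7] flags=0000 HI?F → skip
[8] flags=0010 → (cmp)
[9] flags=0010 LS?F → skip
[10] flags=0010 VS?F → skip
[11] flags=0010 LS?F → skip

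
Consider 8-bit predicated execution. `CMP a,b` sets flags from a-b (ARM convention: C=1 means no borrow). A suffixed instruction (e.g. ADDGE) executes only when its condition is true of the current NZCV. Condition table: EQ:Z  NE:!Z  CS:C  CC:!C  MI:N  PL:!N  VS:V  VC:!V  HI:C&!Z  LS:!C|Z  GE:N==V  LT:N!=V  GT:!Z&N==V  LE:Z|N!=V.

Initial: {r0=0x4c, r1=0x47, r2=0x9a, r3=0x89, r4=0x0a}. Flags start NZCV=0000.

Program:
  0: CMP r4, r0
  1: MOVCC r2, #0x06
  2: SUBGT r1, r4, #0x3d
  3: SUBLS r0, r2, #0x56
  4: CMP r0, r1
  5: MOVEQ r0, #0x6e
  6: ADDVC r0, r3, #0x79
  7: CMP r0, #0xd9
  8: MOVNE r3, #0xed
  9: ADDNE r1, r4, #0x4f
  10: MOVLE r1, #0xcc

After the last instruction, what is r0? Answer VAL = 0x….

0: ✓ CMP  NZCV=1000
1: ✓ MOVCC  r2←0x06
2: · SUBGT
3: ✓ SUBLS  r0←0xb0
4: ✓ CMP  NZCV=0011
5: · MOVEQ
6: · ADDVC
7: ✓ CMP  NZCV=1000
8: ✓ MOVNE  r3←0xed
9: ✓ ADDNE  r1←0x59
10: ✓ MOVLE  r1←0xcc

VAL = 0xb0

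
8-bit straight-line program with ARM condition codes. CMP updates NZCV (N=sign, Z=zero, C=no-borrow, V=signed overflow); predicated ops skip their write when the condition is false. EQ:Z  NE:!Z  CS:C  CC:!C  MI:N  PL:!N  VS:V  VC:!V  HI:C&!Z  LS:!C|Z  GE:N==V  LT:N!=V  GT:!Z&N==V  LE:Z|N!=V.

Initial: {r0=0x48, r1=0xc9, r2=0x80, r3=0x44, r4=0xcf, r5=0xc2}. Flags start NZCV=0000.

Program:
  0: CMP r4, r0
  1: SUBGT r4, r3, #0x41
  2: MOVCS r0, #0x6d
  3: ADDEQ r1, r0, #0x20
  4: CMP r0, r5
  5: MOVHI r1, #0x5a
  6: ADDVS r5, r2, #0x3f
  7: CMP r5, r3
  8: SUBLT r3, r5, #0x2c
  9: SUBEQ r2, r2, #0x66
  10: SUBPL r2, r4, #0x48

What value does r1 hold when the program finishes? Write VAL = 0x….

[0] flags=1010 → (cmp)
[1] flags=1010 GT?F → skip
[2] flags=1010 CS?T → r0=0x6d
[3] flags=1010 EQ?F → skip
[4] flags=1001 → (cmp)
[5] flags=1001 HI?F → skip
[6] flags=1001 VS?T → r5=0xbf
[7] flags=0011 → (cmp)
[8] flags=0011 LT?T → r3=0x93
[9] flags=0011 EQ?F → skip
[10] flags=0011 PL?T → r2=0x87

VAL = 0xc9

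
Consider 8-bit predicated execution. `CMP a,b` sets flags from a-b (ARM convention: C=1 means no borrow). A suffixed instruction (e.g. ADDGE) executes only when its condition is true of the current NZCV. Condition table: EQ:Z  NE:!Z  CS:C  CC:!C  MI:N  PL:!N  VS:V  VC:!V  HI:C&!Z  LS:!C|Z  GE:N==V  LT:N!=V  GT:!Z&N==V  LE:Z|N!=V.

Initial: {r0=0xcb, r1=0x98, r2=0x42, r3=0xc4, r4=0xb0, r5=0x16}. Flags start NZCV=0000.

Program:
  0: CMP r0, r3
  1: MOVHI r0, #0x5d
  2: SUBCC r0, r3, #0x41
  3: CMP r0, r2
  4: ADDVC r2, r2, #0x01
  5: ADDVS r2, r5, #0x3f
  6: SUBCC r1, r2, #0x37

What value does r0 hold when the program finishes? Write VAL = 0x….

VAL = 0x5d

0: ✓ CMP  NZCV=0010
1: ✓ MOVHI  r0←0x5d
2: · SUBCC
3: ✓ CMP  NZCV=0010
4: ✓ ADDVC  r2←0x43
5: · ADDVS
6: · SUBCC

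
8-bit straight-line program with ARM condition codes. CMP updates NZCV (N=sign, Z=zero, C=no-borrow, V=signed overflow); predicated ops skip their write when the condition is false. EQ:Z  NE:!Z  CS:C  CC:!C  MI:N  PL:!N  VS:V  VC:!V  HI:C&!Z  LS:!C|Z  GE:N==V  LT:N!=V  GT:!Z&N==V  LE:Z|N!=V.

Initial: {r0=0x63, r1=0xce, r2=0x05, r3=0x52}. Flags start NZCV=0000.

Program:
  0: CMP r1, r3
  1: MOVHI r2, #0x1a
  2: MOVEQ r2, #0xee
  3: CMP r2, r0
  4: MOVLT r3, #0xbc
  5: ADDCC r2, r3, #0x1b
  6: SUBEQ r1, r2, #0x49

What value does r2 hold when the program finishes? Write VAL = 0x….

0: ✓ CMP  NZCV=0011
1: ✓ MOVHI  r2←0x1a
2: · MOVEQ
3: ✓ CMP  NZCV=1000
4: ✓ MOVLT  r3←0xbc
5: ✓ ADDCC  r2←0xd7
6: · SUBEQ

VAL = 0xd7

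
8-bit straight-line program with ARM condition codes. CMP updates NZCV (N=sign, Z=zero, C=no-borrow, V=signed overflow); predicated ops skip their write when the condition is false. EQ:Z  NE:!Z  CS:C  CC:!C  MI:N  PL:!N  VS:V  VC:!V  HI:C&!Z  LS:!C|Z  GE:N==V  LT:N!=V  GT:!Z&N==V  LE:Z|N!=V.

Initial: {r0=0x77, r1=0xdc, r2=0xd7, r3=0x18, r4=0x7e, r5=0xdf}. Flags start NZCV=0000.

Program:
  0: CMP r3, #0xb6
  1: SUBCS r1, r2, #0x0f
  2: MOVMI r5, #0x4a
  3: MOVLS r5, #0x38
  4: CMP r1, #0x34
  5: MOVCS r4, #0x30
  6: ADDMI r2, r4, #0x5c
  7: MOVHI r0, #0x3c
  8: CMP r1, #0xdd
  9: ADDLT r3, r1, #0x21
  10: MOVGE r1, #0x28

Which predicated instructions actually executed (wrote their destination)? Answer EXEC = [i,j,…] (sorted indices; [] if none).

EXEC = [3,5,6,7,9]

[0] flags=0000 → (cmp)
[1] flags=0000 CS?F → skip
[2] flags=0000 MI?F → skip
[3] flags=0000 LS?T → r5=0x38
[4] flags=1010 → (cmp)
[5] flags=1010 CS?T → r4=0x30
[6] flags=1010 MI?T → r2=0x8c
[7] flags=1010 HI?T → r0=0x3c
[8] flags=1000 → (cmp)
[9] flags=1000 LT?T → r3=0xfd
[10] flags=1000 GE?F → skip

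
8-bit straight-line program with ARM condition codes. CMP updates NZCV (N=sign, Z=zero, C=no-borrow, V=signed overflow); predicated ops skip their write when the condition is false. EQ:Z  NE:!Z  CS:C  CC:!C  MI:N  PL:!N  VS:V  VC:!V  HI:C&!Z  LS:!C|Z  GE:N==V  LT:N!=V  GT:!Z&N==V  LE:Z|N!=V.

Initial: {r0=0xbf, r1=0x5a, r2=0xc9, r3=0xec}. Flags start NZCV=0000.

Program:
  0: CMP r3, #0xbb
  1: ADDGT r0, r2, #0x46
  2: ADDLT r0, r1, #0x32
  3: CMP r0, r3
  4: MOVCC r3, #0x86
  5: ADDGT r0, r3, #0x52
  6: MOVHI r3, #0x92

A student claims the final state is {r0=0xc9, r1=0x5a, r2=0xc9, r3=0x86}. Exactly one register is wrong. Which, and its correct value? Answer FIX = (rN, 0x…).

0: ✓ CMP  NZCV=0010
1: ✓ ADDGT  r0←0x0f
2: · ADDLT
3: ✓ CMP  NZCV=0000
4: ✓ MOVCC  r3←0x86
5: ✓ ADDGT  r0←0xd8
6: · MOVHI

FIX = (r0, 0xd8)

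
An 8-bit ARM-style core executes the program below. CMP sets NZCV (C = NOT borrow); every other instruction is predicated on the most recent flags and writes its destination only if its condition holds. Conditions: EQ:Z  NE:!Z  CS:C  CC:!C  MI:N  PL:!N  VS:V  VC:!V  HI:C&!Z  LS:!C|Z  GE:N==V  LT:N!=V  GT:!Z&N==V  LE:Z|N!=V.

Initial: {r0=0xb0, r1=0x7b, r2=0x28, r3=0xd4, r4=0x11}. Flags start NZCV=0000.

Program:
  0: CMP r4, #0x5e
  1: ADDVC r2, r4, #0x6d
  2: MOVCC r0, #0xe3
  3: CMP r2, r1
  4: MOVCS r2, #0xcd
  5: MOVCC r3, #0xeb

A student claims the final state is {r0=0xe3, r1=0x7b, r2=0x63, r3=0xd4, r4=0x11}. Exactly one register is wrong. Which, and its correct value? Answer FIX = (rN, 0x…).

FIX = (r2, 0xcd)

0: ✓ CMP  NZCV=1000
1: ✓ ADDVC  r2←0x7e
2: ✓ MOVCC  r0←0xe3
3: ✓ CMP  NZCV=0010
4: ✓ MOVCS  r2←0xcd
5: · MOVCC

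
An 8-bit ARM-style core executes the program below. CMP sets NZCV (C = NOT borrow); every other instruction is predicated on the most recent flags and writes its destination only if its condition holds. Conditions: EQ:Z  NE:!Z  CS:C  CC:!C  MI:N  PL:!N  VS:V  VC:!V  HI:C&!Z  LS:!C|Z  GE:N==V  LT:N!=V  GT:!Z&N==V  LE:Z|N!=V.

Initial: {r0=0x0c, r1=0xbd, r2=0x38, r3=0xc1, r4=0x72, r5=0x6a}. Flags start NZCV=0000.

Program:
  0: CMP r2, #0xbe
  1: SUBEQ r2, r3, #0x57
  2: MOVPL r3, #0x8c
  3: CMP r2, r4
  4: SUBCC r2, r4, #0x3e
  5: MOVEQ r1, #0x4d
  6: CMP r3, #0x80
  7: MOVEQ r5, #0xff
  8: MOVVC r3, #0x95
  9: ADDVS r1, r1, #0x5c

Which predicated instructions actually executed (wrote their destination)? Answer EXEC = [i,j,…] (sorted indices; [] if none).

[0] flags=0000 → (cmp)
[1] flags=0000 EQ?F → skip
[2] flags=0000 PL?T → r3=0x8c
[3] flags=1000 → (cmp)
[4] flags=1000 CC?T → r2=0x34
[5] flags=1000 EQ?F → skip
[6] flags=0010 → (cmp)
[7] flags=0010 EQ?F → skip
[8] flags=0010 VC?T → r3=0x95
[9] flags=0010 VS?F → skip

EXEC = [2,4,8]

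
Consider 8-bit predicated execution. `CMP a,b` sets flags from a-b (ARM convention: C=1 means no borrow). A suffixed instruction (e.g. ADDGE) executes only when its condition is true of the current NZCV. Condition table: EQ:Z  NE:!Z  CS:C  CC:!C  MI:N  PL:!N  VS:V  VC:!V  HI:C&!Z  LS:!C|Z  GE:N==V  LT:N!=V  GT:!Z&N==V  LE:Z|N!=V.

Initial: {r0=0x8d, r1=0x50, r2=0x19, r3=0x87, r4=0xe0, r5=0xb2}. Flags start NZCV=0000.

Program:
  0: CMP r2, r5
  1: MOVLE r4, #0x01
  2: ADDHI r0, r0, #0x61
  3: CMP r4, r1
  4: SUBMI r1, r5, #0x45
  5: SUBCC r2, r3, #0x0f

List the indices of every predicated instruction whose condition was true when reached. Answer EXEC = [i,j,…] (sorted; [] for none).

[0] flags=0000 → (cmp)
[1] flags=0000 LE?F → skip
[2] flags=0000 HI?F → skip
[3] flags=1010 → (cmp)
[4] flags=1010 MI?T → r1=0x6d
[5] flags=1010 CC?F → skip

EXEC = [4]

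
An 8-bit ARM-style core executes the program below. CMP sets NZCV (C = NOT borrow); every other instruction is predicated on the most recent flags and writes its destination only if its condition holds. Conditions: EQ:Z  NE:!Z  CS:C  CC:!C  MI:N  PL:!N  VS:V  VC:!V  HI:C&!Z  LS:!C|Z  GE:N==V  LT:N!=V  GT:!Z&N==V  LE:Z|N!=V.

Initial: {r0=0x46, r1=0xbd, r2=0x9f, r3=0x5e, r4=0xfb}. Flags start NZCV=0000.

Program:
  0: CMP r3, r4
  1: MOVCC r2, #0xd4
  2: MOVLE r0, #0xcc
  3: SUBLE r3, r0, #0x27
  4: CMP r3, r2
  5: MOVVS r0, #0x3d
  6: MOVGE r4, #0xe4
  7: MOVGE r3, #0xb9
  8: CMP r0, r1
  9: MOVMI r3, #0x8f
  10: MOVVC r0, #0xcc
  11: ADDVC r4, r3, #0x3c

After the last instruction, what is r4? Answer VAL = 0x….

[0] flags=0000 → (cmp)
[1] flags=0000 CC?T → r2=0xd4
[2] flags=0000 LE?F → skip
[3] flags=0000 LE?F → skip
[4] flags=1001 → (cmp)
[5] flags=1001 VS?T → r0=0x3d
[6] flags=1001 GE?T → r4=0xe4
[7] flags=1001 GE?T → r3=0xb9
[8] flags=1001 → (cmp)
[9] flags=1001 MI?T → r3=0x8f
[10] flags=1001 VC?F → skip
[11] flags=1001 VC?F → skip

VAL = 0xe4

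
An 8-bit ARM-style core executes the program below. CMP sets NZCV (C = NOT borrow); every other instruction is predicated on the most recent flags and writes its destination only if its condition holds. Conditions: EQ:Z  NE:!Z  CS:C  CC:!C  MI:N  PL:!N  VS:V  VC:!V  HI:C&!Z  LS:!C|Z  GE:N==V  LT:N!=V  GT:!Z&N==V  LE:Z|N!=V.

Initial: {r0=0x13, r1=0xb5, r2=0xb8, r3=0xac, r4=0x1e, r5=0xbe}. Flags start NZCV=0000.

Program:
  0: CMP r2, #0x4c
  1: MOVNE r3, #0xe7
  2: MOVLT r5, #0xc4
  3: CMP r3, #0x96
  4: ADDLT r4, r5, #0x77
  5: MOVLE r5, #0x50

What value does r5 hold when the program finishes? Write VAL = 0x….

VAL = 0xc4

[0] flags=0011 → (cmp)
[1] flags=0011 NE?T → r3=0xe7
[2] flags=0011 LT?T → r5=0xc4
[3] flags=0010 → (cmp)
[4] flags=0010 LT?F → skip
[5] flags=0010 LE?F → skip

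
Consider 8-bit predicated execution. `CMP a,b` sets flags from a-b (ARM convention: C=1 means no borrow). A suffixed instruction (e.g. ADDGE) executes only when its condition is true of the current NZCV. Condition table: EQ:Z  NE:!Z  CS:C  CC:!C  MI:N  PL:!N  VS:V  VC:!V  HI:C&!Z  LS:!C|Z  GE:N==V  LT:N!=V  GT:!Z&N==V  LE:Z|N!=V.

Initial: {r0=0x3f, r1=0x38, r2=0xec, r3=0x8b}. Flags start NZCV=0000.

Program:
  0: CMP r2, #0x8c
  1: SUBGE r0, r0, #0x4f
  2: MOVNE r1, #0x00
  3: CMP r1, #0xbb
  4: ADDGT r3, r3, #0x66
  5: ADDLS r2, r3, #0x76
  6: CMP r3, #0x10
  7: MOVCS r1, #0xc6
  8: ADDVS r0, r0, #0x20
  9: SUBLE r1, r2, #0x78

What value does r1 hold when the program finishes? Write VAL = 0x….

[0] flags=0010 → (cmp)
[1] flags=0010 GE?T → r0=0xf0
[2] flags=0010 NE?T → r1=0x00
[3] flags=0000 → (cmp)
[4] flags=0000 GT?T → r3=0xf1
[5] flags=0000 LS?T → r2=0x67
[6] flags=1010 → (cmp)
[7] flags=1010 CS?T → r1=0xc6
[8] flags=1010 VS?F → skip
[9] flags=1010 LE?T → r1=0xef

VAL = 0xef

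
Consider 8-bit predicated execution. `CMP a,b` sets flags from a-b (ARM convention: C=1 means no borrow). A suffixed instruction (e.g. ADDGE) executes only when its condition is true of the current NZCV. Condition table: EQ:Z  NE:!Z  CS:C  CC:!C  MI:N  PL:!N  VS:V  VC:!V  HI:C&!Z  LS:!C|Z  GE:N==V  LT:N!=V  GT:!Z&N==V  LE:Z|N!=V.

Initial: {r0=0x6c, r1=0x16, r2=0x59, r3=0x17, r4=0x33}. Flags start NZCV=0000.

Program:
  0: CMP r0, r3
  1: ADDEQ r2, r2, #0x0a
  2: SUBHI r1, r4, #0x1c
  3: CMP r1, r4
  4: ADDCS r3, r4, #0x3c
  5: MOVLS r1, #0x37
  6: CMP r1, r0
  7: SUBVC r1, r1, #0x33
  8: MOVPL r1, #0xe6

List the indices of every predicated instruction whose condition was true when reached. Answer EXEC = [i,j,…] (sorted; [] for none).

EXEC = [2,5,7]

[0] flags=0010 → (cmp)
[1] flags=0010 EQ?F → skip
[2] flags=0010 HI?T → r1=0x17
[3] flags=1000 → (cmp)
[4] flags=1000 CS?F → skip
[5] flags=1000 LS?T → r1=0x37
[6] flags=1000 → (cmp)
[7] flags=1000 VC?T → r1=0x04
[8] flags=1000 PL?F → skip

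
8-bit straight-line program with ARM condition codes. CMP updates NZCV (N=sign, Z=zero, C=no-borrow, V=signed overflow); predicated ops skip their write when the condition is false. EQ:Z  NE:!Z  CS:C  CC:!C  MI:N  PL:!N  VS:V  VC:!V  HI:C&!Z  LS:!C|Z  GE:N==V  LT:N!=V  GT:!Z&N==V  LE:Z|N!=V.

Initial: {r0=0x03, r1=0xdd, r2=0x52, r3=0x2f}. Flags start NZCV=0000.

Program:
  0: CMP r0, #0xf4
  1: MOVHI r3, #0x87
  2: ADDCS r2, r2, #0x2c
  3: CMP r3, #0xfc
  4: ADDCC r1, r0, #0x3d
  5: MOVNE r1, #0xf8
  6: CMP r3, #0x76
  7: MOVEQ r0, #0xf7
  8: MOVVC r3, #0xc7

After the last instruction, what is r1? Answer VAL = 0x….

[0] flags=0000 → (cmp)
[1] flags=0000 HI?F → skip
[2] flags=0000 CS?F → skip
[3] flags=0000 → (cmp)
[4] flags=0000 CC?T → r1=0x40
[5] flags=0000 NE?T → r1=0xf8
[6] flags=1000 → (cmp)
[7] flags=1000 EQ?F → skip
[8] flags=1000 VC?T → r3=0xc7

VAL = 0xf8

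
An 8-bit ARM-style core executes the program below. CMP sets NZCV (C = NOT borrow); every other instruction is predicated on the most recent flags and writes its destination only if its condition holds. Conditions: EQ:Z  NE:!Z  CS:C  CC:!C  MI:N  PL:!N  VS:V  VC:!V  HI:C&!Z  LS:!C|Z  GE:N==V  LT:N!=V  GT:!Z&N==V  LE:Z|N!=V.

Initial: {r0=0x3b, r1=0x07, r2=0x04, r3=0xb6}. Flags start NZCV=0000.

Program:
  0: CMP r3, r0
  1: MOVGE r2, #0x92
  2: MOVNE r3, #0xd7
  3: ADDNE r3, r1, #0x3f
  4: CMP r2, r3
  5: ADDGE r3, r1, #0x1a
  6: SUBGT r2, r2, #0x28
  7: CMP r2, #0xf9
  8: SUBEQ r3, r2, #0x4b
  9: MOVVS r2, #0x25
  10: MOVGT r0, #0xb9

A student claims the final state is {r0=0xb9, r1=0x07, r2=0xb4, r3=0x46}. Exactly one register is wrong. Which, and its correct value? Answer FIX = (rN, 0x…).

FIX = (r2, 0x04)

0: ✓ CMP  NZCV=0011
1: · MOVGE
2: ✓ MOVNE  r3←0xd7
3: ✓ ADDNE  r3←0x46
4: ✓ CMP  NZCV=1000
5: · ADDGE
6: · SUBGT
7: ✓ CMP  NZCV=0000
8: · SUBEQ
9: · MOVVS
10: ✓ MOVGT  r0←0xb9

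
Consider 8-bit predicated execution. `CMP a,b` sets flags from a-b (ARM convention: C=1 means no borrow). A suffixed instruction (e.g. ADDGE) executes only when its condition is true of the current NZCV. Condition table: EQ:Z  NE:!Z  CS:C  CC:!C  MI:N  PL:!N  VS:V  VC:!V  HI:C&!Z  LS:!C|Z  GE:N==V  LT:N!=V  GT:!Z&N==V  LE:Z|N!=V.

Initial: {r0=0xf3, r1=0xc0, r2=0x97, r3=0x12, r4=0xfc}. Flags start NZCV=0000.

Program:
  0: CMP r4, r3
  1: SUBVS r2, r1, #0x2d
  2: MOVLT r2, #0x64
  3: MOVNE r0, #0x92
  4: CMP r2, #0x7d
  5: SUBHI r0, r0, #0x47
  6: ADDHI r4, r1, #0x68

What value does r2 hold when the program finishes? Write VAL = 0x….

VAL = 0x64

0: ✓ CMP  NZCV=1010
1: · SUBVS
2: ✓ MOVLT  r2←0x64
3: ✓ MOVNE  r0←0x92
4: ✓ CMP  NZCV=1000
5: · SUBHI
6: · ADDHI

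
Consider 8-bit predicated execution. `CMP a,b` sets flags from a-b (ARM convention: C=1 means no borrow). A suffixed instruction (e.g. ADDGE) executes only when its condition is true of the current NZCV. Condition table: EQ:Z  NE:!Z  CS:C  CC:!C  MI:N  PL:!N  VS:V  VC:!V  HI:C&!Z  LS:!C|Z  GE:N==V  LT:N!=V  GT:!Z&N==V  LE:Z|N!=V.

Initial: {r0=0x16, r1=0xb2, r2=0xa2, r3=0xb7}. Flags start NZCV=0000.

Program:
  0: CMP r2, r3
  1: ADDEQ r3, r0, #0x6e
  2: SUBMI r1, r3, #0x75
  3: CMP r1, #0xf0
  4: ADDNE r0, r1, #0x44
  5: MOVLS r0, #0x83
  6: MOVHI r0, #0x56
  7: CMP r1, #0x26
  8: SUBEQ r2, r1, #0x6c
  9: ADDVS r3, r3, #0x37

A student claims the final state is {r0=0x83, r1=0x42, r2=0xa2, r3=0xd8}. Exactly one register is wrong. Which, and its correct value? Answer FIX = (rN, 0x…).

[0] flags=1000 → (cmp)
[1] flags=1000 EQ?F → skip
[2] flags=1000 MI?T → r1=0x42
[3] flags=0000 → (cmp)
[4] flags=0000 NE?T → r0=0x86
[5] flags=0000 LS?T → r0=0x83
[6] flags=0000 HI?F → skip
[7] flags=0010 → (cmp)
[8] flags=0010 EQ?F → skip
[9] flags=0010 VS?F → skip

FIX = (r3, 0xb7)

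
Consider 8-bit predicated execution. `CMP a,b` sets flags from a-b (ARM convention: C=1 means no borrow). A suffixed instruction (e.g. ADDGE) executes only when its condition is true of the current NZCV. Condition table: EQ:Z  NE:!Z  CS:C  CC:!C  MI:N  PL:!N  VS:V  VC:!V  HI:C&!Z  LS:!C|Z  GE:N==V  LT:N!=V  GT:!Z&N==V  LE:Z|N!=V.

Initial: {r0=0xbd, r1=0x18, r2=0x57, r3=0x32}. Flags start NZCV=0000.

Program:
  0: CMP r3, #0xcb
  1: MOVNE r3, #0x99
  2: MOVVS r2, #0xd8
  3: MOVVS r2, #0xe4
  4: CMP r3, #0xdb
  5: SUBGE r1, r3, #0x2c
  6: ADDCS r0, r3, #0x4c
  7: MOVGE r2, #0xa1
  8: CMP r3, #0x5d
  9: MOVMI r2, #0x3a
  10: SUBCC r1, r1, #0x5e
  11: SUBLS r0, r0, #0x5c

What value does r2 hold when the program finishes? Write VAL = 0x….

[0] flags=0000 → (cmp)
[1] flags=0000 NE?T → r3=0x99
[2] flags=0000 VS?F → skip
[3] flags=0000 VS?F → skip
[4] flags=1000 → (cmp)
[5] flags=1000 GE?F → skip
[6] flags=1000 CS?F → skip
[7] flags=1000 GE?F → skip
[8] flags=0011 → (cmp)
[9] flags=0011 MI?F → skip
[10] flags=0011 CC?F → skip
[11] flags=0011 LS?F → skip

VAL = 0x57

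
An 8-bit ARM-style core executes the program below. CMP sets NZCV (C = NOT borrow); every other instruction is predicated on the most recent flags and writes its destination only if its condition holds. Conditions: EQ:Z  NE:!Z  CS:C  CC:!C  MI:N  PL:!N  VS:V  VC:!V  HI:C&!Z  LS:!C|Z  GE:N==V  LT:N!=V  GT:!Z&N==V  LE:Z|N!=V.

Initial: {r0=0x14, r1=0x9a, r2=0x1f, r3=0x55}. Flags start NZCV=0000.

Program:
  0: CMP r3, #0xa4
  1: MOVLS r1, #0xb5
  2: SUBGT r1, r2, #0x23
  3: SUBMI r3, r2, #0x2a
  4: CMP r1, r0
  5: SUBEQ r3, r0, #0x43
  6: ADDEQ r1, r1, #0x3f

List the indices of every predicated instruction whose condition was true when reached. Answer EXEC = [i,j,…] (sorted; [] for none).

EXEC = [1,2,3]

[0] flags=1001 → (cmp)
[1] flags=1001 LS?T → r1=0xb5
[2] flags=1001 GT?T → r1=0xfc
[3] flags=1001 MI?T → r3=0xf5
[4] flags=1010 → (cmp)
[5] flags=1010 EQ?F → skip
[6] flags=1010 EQ?F → skip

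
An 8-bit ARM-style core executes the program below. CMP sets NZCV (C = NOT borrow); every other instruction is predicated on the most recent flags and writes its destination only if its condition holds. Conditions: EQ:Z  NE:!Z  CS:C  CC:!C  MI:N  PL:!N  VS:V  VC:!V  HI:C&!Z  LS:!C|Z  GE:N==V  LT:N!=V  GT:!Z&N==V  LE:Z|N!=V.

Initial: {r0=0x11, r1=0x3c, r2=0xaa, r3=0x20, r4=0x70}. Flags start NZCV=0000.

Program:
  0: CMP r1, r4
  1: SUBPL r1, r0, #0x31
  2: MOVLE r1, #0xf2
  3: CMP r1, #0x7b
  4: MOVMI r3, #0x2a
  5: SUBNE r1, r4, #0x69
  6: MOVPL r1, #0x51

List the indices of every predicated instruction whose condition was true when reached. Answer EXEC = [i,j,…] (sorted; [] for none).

[0] flags=1000 → (cmp)
[1] flags=1000 PL?F → skip
[2] flags=1000 LE?T → r1=0xf2
[3] flags=0011 → (cmp)
[4] flags=0011 MI?F → skip
[5] flags=0011 NE?T → r1=0x07
[6] flags=0011 PL?T → r1=0x51

EXEC = [2,5,6]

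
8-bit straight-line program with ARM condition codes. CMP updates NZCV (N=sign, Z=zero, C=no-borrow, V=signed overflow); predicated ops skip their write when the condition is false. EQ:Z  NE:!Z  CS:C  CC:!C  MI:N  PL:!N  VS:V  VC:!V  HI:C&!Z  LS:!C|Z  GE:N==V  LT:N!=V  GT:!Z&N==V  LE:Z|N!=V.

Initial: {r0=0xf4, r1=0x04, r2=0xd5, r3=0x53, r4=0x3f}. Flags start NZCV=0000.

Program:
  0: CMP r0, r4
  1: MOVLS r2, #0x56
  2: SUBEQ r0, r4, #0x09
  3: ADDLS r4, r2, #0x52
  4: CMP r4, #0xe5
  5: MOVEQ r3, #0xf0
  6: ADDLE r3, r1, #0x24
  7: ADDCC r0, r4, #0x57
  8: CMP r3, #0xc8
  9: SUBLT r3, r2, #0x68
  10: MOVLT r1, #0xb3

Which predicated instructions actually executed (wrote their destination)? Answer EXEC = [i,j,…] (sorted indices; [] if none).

0: ✓ CMP  NZCV=1010
1: · MOVLS
2: · SUBEQ
3: · ADDLS
4: ✓ CMP  NZCV=0000
5: · MOVEQ
6: · ADDLE
7: ✓ ADDCC  r0←0x96
8: ✓ CMP  NZCV=1001
9: · SUBLT
10: · MOVLT

EXEC = [7]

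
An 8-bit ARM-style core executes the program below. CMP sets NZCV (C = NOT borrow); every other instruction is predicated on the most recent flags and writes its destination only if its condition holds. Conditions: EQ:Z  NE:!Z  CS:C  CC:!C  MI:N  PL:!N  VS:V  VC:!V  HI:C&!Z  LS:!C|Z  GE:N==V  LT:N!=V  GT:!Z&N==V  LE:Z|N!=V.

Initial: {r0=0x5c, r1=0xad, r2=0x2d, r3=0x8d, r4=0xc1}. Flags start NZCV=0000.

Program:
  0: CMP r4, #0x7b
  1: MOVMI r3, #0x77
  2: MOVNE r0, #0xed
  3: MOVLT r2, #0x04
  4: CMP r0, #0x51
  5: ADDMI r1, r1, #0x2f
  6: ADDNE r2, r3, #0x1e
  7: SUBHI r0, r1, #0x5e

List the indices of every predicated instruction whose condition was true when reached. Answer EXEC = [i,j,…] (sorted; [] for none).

0: ✓ CMP  NZCV=0011
1: · MOVMI
2: ✓ MOVNE  r0←0xed
3: ✓ MOVLT  r2←0x04
4: ✓ CMP  NZCV=1010
5: ✓ ADDMI  r1←0xdc
6: ✓ ADDNE  r2←0xab
7: ✓ SUBHI  r0←0x7e

EXEC = [2,3,5,6,7]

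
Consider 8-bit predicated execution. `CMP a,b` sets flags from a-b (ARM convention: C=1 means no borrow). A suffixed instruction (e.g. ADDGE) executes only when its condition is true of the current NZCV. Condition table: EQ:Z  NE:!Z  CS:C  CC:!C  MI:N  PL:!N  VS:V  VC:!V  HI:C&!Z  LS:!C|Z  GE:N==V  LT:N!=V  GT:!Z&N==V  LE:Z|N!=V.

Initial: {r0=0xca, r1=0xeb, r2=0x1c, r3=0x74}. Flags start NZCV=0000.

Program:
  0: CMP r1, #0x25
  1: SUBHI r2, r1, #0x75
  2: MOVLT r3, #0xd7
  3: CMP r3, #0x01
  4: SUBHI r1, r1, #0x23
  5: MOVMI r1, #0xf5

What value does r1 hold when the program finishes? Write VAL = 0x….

VAL = 0xf5

[0] flags=1010 → (cmp)
[1] flags=1010 HI?T → r2=0x76
[2] flags=1010 LT?T → r3=0xd7
[3] flags=1010 → (cmp)
[4] flags=1010 HI?T → r1=0xc8
[5] flags=1010 MI?T → r1=0xf5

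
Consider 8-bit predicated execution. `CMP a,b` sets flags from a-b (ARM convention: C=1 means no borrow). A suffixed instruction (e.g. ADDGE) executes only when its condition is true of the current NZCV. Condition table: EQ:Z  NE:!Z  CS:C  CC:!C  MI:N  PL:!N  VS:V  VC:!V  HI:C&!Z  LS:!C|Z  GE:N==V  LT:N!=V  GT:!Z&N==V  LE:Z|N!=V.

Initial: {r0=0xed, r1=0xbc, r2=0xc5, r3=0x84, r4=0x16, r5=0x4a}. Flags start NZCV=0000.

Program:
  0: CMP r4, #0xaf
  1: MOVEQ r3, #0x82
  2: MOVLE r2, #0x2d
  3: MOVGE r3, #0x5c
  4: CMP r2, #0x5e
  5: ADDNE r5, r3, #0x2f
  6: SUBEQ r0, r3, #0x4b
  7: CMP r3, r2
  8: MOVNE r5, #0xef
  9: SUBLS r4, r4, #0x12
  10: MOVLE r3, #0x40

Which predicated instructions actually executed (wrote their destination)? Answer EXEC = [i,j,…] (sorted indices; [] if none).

0: ✓ CMP  NZCV=0000
1: · MOVEQ
2: · MOVLE
3: ✓ MOVGE  r3←0x5c
4: ✓ CMP  NZCV=0011
5: ✓ ADDNE  r5←0x8b
6: · SUBEQ
7: ✓ CMP  NZCV=1001
8: ✓ MOVNE  r5←0xef
9: ✓ SUBLS  r4←0x04
10: · MOVLE

EXEC = [3,5,8,9]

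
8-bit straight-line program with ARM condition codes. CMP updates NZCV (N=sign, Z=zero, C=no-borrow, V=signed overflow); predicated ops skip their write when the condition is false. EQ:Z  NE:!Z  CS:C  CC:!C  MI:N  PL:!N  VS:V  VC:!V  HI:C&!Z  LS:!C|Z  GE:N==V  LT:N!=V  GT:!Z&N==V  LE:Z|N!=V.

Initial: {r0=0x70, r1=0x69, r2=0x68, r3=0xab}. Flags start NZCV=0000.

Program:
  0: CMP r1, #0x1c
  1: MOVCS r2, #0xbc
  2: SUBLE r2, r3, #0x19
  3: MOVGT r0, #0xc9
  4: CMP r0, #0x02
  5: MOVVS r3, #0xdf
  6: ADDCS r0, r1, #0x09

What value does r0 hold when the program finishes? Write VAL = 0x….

0: ✓ CMP  NZCV=0010
1: ✓ MOVCS  r2←0xbc
2: · SUBLE
3: ✓ MOVGT  r0←0xc9
4: ✓ CMP  NZCV=1010
5: · MOVVS
6: ✓ ADDCS  r0←0x72

VAL = 0x72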